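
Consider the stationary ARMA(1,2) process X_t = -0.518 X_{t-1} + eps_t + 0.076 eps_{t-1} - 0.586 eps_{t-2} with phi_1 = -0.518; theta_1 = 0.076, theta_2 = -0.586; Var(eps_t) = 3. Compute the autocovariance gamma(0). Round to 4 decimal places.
\gamma(0) = 4.1088

Multiply the model equation by X_{t-k} and take expectations. With theta_0 = psi_0 = 1 and psi_j the MA(infinity) weights, this gives
  gamma(k) - sum_i phi_i gamma(k-i) = c_k,
  c_k = sigma^2 * sum_{j=k..q} theta_j psi_{j-k}   (c_k = 0 for k > q),
using gamma(-m) = gamma(m).
psi-weights needed (psi_j = theta_j + sum_i phi_i psi_{j-i}):
  psi_1 = theta_1 + phi_1 = 0.076 + (-0.518) = -0.442
  psi_2 = theta_2 + phi_1 psi_1 = -0.586 + (-0.518)(-0.442) = -0.357044
Right-hand sides:
  c_0 = sigma^2 (1 + theta_1 psi_1 + theta_2 psi_2) = 3 * (1 + (0.076)(-0.442) + (-0.586)(-0.357044)) = 3 * 1.175636 = 3.526907
  c_1 = sigma^2 (theta_1 + theta_2 psi_1) = 3 * (0.076 + (-0.586)(-0.442)) = 1.005036
  c_2 = sigma^2 theta_2 = 3 * (-0.586) = -1.758
Equations for k = 0 and k = 1 (AR order 1):
  gamma(0) = phi_1 gamma(1) + c_0
  gamma(1) = phi_1 gamma(0) + c_1
Substituting the second into the first: gamma(0) (1 - phi_1^2) = c_0 + phi_1 c_1, so
  gamma(0) = (c_0 + phi_1 c_1) / (1 - phi_1^2) = (3.526907 + (-0.518)(1.005036)) / (1 - (-0.518)^2) = 3.006299 / 0.731676 = 4.108784.
Therefore gamma(0) = 4.1088 (to 4 decimal places).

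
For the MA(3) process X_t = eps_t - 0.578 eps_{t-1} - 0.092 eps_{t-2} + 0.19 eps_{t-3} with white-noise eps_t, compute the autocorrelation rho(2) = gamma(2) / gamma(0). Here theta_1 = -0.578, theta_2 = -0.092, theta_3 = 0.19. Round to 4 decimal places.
\rho(2) = -0.1464

For an MA(q) process with theta_0 = 1, the autocovariance is
  gamma(k) = sigma^2 * sum_{i=0..q-k} theta_i * theta_{i+k},
and rho(k) = gamma(k) / gamma(0). Sigma^2 cancels.
  numerator   = (1)*(-0.092) + (-0.578)*(0.19) = -0.20182.
  denominator = (1)^2 + (-0.578)^2 + (-0.092)^2 + (0.19)^2 = 1.378648.
  rho(2) = -0.20182 / 1.378648 = -0.1464.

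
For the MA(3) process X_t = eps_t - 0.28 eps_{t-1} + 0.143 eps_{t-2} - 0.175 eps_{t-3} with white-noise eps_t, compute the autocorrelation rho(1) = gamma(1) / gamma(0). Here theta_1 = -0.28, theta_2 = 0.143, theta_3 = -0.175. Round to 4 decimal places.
\rho(1) = -0.3055

For an MA(q) process with theta_0 = 1, the autocovariance is
  gamma(k) = sigma^2 * sum_{i=0..q-k} theta_i * theta_{i+k},
and rho(k) = gamma(k) / gamma(0). Sigma^2 cancels.
  numerator   = (1)*(-0.28) + (-0.28)*(0.143) + (0.143)*(-0.175) = -0.345065.
  denominator = (1)^2 + (-0.28)^2 + (0.143)^2 + (-0.175)^2 = 1.129474.
  rho(1) = -0.345065 / 1.129474 = -0.3055.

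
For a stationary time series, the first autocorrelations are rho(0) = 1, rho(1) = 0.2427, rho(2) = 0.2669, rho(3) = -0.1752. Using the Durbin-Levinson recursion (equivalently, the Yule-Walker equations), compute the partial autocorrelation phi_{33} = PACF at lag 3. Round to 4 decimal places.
\phi_{33} = -0.3120

The PACF at lag k is phi_{kk}, the last component of the solution
to the Yule-Walker system G_k phi = r_k where
  (G_k)_{ij} = rho(|i - j|), (r_k)_i = rho(i), i,j = 1..k.
Equivalently, Durbin-Levinson gives phi_{kk} iteratively:
  phi_{11} = rho(1)
  phi_{kk} = [rho(k) - sum_{j=1..k-1} phi_{k-1,j} rho(k-j)]
            / [1 - sum_{j=1..k-1} phi_{k-1,j} rho(j)],
  phi_{k,j} = phi_{k-1,j} - phi_{kk} phi_{k-1,k-j},  j = 1..k-1.
Step k = 1:
  phi_11 = rho(1) = 0.2427.
Step k = 2:
  phi_22 = [rho(2) - phi_11 rho(1)] / [1 - phi_11 rho(1)] = [0.2669 - (0.2427)(0.2427)] / [1 - (0.2427)(0.2427)]
         = 0.20799671 / 0.94109671 = 0.221015.
  Update: phi_21 = phi_11 - phi_22 phi_11 = 0.2427 - (0.221015)(0.2427) = 0.18906.
Step k = 3:
  phi_33 = [rho(3) - phi_21 rho(2) - phi_22 rho(1)] / [1 - phi_21 rho(1) - phi_22 rho(2)]
    numerator   = -0.1752 - (0.18906)(0.2669) - (0.221015)(0.2427) = -0.27930041
    denominator = 1 - (0.18906)(0.2427) - (0.221015)(0.2669) = 0.89512627
  phi_33 = -0.27930041 / 0.89512627 = -0.312.
Therefore phi_{33} = -0.3120.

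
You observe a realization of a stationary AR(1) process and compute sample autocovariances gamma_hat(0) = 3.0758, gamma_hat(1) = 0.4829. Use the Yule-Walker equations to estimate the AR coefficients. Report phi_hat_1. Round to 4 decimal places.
\hat\phi_{1} = 0.1570

The Yule-Walker equations for an AR(p) process read, in matrix form,
  Gamma_p phi = r_p,   with   (Gamma_p)_{ij} = gamma(|i - j|),
                       (r_p)_i = gamma(i),   i,j = 1..p.
Substitute the sample gammas (Toeplitz matrix and right-hand side of size 1):
  Gamma_p = [[3.0758]]
  r_p     = [0.4829]
With p = 1 this is the single equation gamma(0) phi_1 = gamma(1):
  phi_hat_1 = gamma(1) / gamma(0) = 0.4829 / 3.0758 = 0.1570.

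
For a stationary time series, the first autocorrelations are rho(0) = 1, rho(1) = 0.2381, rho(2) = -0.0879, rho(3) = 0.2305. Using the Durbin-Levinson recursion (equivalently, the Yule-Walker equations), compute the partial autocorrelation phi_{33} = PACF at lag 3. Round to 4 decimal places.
\phi_{33} = 0.3161

The PACF at lag k is phi_{kk}, the last component of the solution
to the Yule-Walker system G_k phi = r_k where
  (G_k)_{ij} = rho(|i - j|), (r_k)_i = rho(i), i,j = 1..k.
Equivalently, Durbin-Levinson gives phi_{kk} iteratively:
  phi_{11} = rho(1)
  phi_{kk} = [rho(k) - sum_{j=1..k-1} phi_{k-1,j} rho(k-j)]
            / [1 - sum_{j=1..k-1} phi_{k-1,j} rho(j)],
  phi_{k,j} = phi_{k-1,j} - phi_{kk} phi_{k-1,k-j},  j = 1..k-1.
Step k = 1:
  phi_11 = rho(1) = 0.2381.
Step k = 2:
  phi_22 = [rho(2) - phi_11 rho(1)] / [1 - phi_11 rho(1)] = [-0.0879 - (0.2381)(0.2381)] / [1 - (0.2381)(0.2381)]
         = -0.14459161 / 0.94330839 = -0.153281.
  Update: phi_21 = phi_11 - phi_22 phi_11 = 0.2381 - (-0.153281)(0.2381) = 0.274596.
Step k = 3:
  phi_33 = [rho(3) - phi_21 rho(2) - phi_22 rho(1)] / [1 - phi_21 rho(1) - phi_22 rho(2)]
    numerator   = 0.2305 - (0.274596)(-0.0879) - (-0.153281)(0.2381) = 0.29113331
    denominator = 1 - (0.274596)(0.2381) - (-0.153281)(-0.0879) = 0.92114519
  phi_33 = 0.29113331 / 0.92114519 = 0.3161.
Therefore phi_{33} = 0.3161.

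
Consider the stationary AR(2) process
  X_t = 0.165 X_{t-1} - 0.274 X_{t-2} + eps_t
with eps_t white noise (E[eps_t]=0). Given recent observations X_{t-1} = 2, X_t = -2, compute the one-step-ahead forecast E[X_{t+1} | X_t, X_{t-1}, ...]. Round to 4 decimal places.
E[X_{t+1} \mid \mathcal F_t] = -0.8780

For an AR(p) model X_t = c + sum_i phi_i X_{t-i} + eps_t, the
one-step-ahead conditional mean is
  E[X_{t+1} | X_t, ...] = c + sum_i phi_i X_{t+1-i}.
Substitute known values:
  E[X_{t+1} | ...] = (0.165) * (-2) + (-0.274) * (2)
                   = -0.8780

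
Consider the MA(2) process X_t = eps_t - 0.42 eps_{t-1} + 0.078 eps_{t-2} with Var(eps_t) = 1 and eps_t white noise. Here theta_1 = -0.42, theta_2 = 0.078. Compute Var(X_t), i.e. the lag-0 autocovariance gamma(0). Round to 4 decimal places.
\gamma(0) = 1.1825

For an MA(q) process X_t = eps_t + sum_i theta_i eps_{t-i} with
Var(eps_t) = sigma^2, the variance is
  gamma(0) = sigma^2 * (1 + sum_i theta_i^2).
  sum_i theta_i^2 = (-0.42)^2 + (0.078)^2 = 0.1764 + 0.006084 = 0.182484.
  gamma(0) = 1 * (1 + 0.182484) = 1 * 1.182484 = 1.182484, which rounds to 1.1825.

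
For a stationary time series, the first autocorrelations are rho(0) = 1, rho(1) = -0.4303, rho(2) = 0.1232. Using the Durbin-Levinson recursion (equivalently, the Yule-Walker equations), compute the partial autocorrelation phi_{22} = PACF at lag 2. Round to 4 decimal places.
\phi_{22} = -0.0760

The PACF at lag k is phi_{kk}, the last component of the solution
to the Yule-Walker system G_k phi = r_k where
  (G_k)_{ij} = rho(|i - j|), (r_k)_i = rho(i), i,j = 1..k.
Equivalently, Durbin-Levinson gives phi_{kk} iteratively:
  phi_{11} = rho(1)
  phi_{kk} = [rho(k) - sum_{j=1..k-1} phi_{k-1,j} rho(k-j)]
            / [1 - sum_{j=1..k-1} phi_{k-1,j} rho(j)],
  phi_{k,j} = phi_{k-1,j} - phi_{kk} phi_{k-1,k-j},  j = 1..k-1.
Step k = 1:
  phi_11 = rho(1) = -0.4303.
Step k = 2:
  phi_22 = [rho(2) - phi_11 rho(1)] / [1 - phi_11 rho(1)] = [0.1232 - (-0.4303)(-0.4303)] / [1 - (-0.4303)(-0.4303)]
         = -0.06195809 / 0.81484191 = -0.076.
Therefore phi_{22} = -0.0760.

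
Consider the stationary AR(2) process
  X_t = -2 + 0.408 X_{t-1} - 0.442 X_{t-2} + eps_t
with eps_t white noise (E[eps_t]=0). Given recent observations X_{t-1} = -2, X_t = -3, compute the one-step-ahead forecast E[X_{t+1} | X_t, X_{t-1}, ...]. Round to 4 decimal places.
E[X_{t+1} \mid \mathcal F_t] = -2.3400

For an AR(p) model X_t = c + sum_i phi_i X_{t-i} + eps_t, the
one-step-ahead conditional mean is
  E[X_{t+1} | X_t, ...] = c + sum_i phi_i X_{t+1-i}.
Substitute known values:
  E[X_{t+1} | ...] = -2 + (0.408) * (-3) + (-0.442) * (-2)
                   = -2.3400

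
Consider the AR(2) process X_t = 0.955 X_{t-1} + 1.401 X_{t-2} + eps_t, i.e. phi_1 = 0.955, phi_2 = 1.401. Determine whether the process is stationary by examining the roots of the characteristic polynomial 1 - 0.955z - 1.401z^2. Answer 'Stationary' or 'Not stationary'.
\text{Not stationary}

The AR(p) characteristic polynomial is P(z) = 1 - 0.955z - 1.401z^2.
Stationarity requires all roots to lie outside the unit circle, i.e. |z| > 1 for every root.
Set 1 + (-0.955) z + (-1.401) z^2 = 0, i.e. a z^2 + b z + c = 0 with a = -1.401, b = -0.955, c = 1.
Discriminant D = b^2 - 4ac = (-0.955)^2 - 4*(-1.401)*1 = 0.912025 - (-5.604) = 6.516025.
D >= 0, so the roots are real: z = (-b +/- sqrt(D)) / (2a) = (0.955 +/- 2.552651) / (-2.802).
  z_1 = (0.955 + 2.552651) / (-2.802) = -1.2518,   |z_1| = 1.2518.
  z_2 = (0.955 - 2.552651) / (-2.802) = 0.5702,   |z_2| = 0.5702.
Moduli of all roots: 1.2518, 0.5702.
All moduli strictly greater than 1? No.
Verdict: Not stationary.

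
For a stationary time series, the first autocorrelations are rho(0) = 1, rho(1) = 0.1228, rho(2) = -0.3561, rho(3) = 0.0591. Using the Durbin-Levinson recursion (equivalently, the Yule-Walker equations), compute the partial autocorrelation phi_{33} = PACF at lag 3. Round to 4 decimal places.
\phi_{33} = 0.1960

The PACF at lag k is phi_{kk}, the last component of the solution
to the Yule-Walker system G_k phi = r_k where
  (G_k)_{ij} = rho(|i - j|), (r_k)_i = rho(i), i,j = 1..k.
Equivalently, Durbin-Levinson gives phi_{kk} iteratively:
  phi_{11} = rho(1)
  phi_{kk} = [rho(k) - sum_{j=1..k-1} phi_{k-1,j} rho(k-j)]
            / [1 - sum_{j=1..k-1} phi_{k-1,j} rho(j)],
  phi_{k,j} = phi_{k-1,j} - phi_{kk} phi_{k-1,k-j},  j = 1..k-1.
Step k = 1:
  phi_11 = rho(1) = 0.1228.
Step k = 2:
  phi_22 = [rho(2) - phi_11 rho(1)] / [1 - phi_11 rho(1)] = [-0.3561 - (0.1228)(0.1228)] / [1 - (0.1228)(0.1228)]
         = -0.37117984 / 0.98492016 = -0.376863.
  Update: phi_21 = phi_11 - phi_22 phi_11 = 0.1228 - (-0.376863)(0.1228) = 0.169079.
Step k = 3:
  phi_33 = [rho(3) - phi_21 rho(2) - phi_22 rho(1)] / [1 - phi_21 rho(1) - phi_22 rho(2)]
    numerator   = 0.0591 - (0.169079)(-0.3561) - (-0.376863)(0.1228) = 0.16558771
    denominator = 1 - (0.169079)(0.1228) - (-0.376863)(-0.3561) = 0.84503626
  phi_33 = 0.16558771 / 0.84503626 = 0.196.
Therefore phi_{33} = 0.1960.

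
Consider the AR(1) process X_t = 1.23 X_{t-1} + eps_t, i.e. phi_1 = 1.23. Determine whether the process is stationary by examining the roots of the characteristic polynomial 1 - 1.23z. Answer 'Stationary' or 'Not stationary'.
\text{Not stationary}

The AR(p) characteristic polynomial is P(z) = 1 - 1.23z.
Stationarity requires all roots to lie outside the unit circle, i.e. |z| > 1 for every root.
This is linear in z: 1 + (-1.23) z = 0  =>  z = -1/(-1.23) = 0.813008,  |z| = 0.813008.
Moduli of all roots: 0.8130.
All moduli strictly greater than 1? No.
Verdict: Not stationary.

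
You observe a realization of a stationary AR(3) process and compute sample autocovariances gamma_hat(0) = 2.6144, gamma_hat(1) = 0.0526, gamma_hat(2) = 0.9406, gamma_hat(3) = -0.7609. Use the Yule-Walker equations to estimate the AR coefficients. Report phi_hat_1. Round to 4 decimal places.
\hat\phi_{1} = 0.1380

The Yule-Walker equations for an AR(p) process read, in matrix form,
  Gamma_p phi = r_p,   with   (Gamma_p)_{ij} = gamma(|i - j|),
                       (r_p)_i = gamma(i),   i,j = 1..p.
Substitute the sample gammas (Toeplitz matrix and right-hand side of size 3):
  Gamma_p = [[2.6144, 0.0526, 0.9406], [0.0526, 2.6144, 0.0526], [0.9406, 0.0526, 2.6144]]
  r_p     = [0.0526, 0.9406, -0.7609]
Written out (R1..R3):
  (R1) 2.6144 phi_1 + 0.0526 phi_2 + 0.9406 phi_3 = 0.0526
  (R2) 0.0526 phi_1 + 2.6144 phi_2 + 0.0526 phi_3 = 0.9406
  (R3) 0.9406 phi_1 + 0.0526 phi_2 + 2.6144 phi_3 = -0.7609
Gaussian elimination:
  R2 <- R2 - (0.0526/2.6144) R1 = R2 - (0.020119) R1:  2.613342 phi_2 + 0.033676 phi_3 = 0.939542
  R3 <- R3 - (0.9406/2.6144) R1 = R3 - (0.359777) R1:  0.033676 phi_2 + 2.275994 phi_3 = -0.779824
  R3 <- R3 - (0.033676/2.613342) R2 = R3 - (0.012886) R2:  2.27556 phi_3 = -0.791931
Back-substitution:
  phi_hat_3 = -0.791931 / 2.27556 = -0.348016
  phi_hat_2 = (0.939542 - (0.033676)(-0.348016)) / 2.613342 = 0.364002
  phi_hat_1 = (0.0526 - (0.0526)(0.364002) - (0.9406)(-0.348016)) / 2.6144 = 0.138004
So phi_hat = [0.1380, 0.3640, -0.3480].
Therefore phi_hat_1 = 0.1380.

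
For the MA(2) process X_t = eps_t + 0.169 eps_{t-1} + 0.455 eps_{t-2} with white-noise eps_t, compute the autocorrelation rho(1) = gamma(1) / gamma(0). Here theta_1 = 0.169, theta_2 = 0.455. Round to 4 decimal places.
\rho(1) = 0.1990

For an MA(q) process with theta_0 = 1, the autocovariance is
  gamma(k) = sigma^2 * sum_{i=0..q-k} theta_i * theta_{i+k},
and rho(k) = gamma(k) / gamma(0). Sigma^2 cancels.
  numerator   = (1)*(0.169) + (0.169)*(0.455) = 0.245895.
  denominator = (1)^2 + (0.169)^2 + (0.455)^2 = 1.235586.
  rho(1) = 0.245895 / 1.235586 = 0.1990.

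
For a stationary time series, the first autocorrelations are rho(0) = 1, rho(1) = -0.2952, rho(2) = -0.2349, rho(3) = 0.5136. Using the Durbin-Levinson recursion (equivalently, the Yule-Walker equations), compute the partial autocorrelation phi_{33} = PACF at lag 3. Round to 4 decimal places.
\phi_{33} = 0.3949

The PACF at lag k is phi_{kk}, the last component of the solution
to the Yule-Walker system G_k phi = r_k where
  (G_k)_{ij} = rho(|i - j|), (r_k)_i = rho(i), i,j = 1..k.
Equivalently, Durbin-Levinson gives phi_{kk} iteratively:
  phi_{11} = rho(1)
  phi_{kk} = [rho(k) - sum_{j=1..k-1} phi_{k-1,j} rho(k-j)]
            / [1 - sum_{j=1..k-1} phi_{k-1,j} rho(j)],
  phi_{k,j} = phi_{k-1,j} - phi_{kk} phi_{k-1,k-j},  j = 1..k-1.
Step k = 1:
  phi_11 = rho(1) = -0.2952.
Step k = 2:
  phi_22 = [rho(2) - phi_11 rho(1)] / [1 - phi_11 rho(1)] = [-0.2349 - (-0.2952)(-0.2952)] / [1 - (-0.2952)(-0.2952)]
         = -0.32204304 / 0.91285696 = -0.352786.
  Update: phi_21 = phi_11 - phi_22 phi_11 = -0.2952 - (-0.352786)(-0.2952) = -0.399342.
Step k = 3:
  phi_33 = [rho(3) - phi_21 rho(2) - phi_22 rho(1)] / [1 - phi_21 rho(1) - phi_22 rho(2)]
    numerator   = 0.5136 - (-0.399342)(-0.2349) - (-0.352786)(-0.2952) = 0.31565208
    denominator = 1 - (-0.399342)(-0.2952) - (-0.352786)(-0.2349) = 0.79924472
  phi_33 = 0.31565208 / 0.79924472 = 0.3949.
Therefore phi_{33} = 0.3949.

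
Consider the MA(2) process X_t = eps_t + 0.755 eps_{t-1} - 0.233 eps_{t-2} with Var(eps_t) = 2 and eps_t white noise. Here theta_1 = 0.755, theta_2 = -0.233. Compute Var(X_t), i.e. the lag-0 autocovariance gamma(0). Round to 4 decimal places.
\gamma(0) = 3.2486

For an MA(q) process X_t = eps_t + sum_i theta_i eps_{t-i} with
Var(eps_t) = sigma^2, the variance is
  gamma(0) = sigma^2 * (1 + sum_i theta_i^2).
  sum_i theta_i^2 = (0.755)^2 + (-0.233)^2 = 0.570025 + 0.054289 = 0.624314.
  gamma(0) = 2 * (1 + 0.624314) = 2 * 1.624314 = 3.248628, which rounds to 3.2486.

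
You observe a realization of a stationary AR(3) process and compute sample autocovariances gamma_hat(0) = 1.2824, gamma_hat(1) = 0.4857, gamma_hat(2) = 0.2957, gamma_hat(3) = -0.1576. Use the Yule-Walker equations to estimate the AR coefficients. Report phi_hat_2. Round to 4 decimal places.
\hat\phi_{2} = 0.1980

The Yule-Walker equations for an AR(p) process read, in matrix form,
  Gamma_p phi = r_p,   with   (Gamma_p)_{ij} = gamma(|i - j|),
                       (r_p)_i = gamma(i),   i,j = 1..p.
Substitute the sample gammas (Toeplitz matrix and right-hand side of size 3):
  Gamma_p = [[1.2824, 0.4857, 0.2957], [0.4857, 1.2824, 0.4857], [0.2957, 0.4857, 1.2824]]
  r_p     = [0.4857, 0.2957, -0.1576]
Written out (R1..R3):
  (R1) 1.2824 phi_1 + 0.4857 phi_2 + 0.2957 phi_3 = 0.4857
  (R2) 0.4857 phi_1 + 1.2824 phi_2 + 0.4857 phi_3 = 0.2957
  (R3) 0.2957 phi_1 + 0.4857 phi_2 + 1.2824 phi_3 = -0.1576
Gaussian elimination:
  R2 <- R2 - (0.4857/1.2824) R1 = R2 - (0.378743) R1:  1.098445 phi_2 + 0.373706 phi_3 = 0.111745
  R3 <- R3 - (0.2957/1.2824) R1 = R3 - (0.230583) R1:  0.373706 phi_2 + 1.214217 phi_3 = -0.269594
  R3 <- R3 - (0.373706/1.098445) R2 = R3 - (0.340214) R2:  1.087077 phi_3 = -0.307611
Back-substitution:
  phi_hat_3 = -0.307611 / 1.087077 = -0.282971
  phi_hat_2 = (0.111745 - (0.373706)(-0.282971)) / 1.098445 = 0.198
  phi_hat_1 = (0.4857 - (0.4857)(0.198) - (0.2957)(-0.282971)) / 1.2824 = 0.369
So phi_hat = [0.3690, 0.1980, -0.2830].
Therefore phi_hat_2 = 0.1980.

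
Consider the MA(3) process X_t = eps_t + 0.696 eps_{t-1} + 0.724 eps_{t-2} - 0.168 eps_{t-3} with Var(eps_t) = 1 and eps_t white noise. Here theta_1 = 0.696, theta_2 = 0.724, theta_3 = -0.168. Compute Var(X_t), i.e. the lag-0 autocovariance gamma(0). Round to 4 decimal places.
\gamma(0) = 2.0368

For an MA(q) process X_t = eps_t + sum_i theta_i eps_{t-i} with
Var(eps_t) = sigma^2, the variance is
  gamma(0) = sigma^2 * (1 + sum_i theta_i^2).
  sum_i theta_i^2 = (0.696)^2 + (0.724)^2 + (-0.168)^2 = 0.484416 + 0.524176 + 0.028224 = 1.036816.
  gamma(0) = 1 * (1 + 1.036816) = 1 * 2.036816 = 2.036816, which rounds to 2.0368.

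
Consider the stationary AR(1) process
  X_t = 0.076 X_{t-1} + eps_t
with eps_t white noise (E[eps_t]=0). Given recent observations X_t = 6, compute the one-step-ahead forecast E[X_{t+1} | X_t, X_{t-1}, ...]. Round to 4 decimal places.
E[X_{t+1} \mid \mathcal F_t] = 0.4560

For an AR(p) model X_t = c + sum_i phi_i X_{t-i} + eps_t, the
one-step-ahead conditional mean is
  E[X_{t+1} | X_t, ...] = c + sum_i phi_i X_{t+1-i}.
Substitute known values:
  E[X_{t+1} | ...] = (0.076) * (6)
                   = 0.4560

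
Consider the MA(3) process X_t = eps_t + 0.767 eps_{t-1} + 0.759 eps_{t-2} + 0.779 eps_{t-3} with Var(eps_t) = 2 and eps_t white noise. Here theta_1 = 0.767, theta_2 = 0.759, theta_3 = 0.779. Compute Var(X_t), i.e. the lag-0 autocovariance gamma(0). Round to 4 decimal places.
\gamma(0) = 5.5424

For an MA(q) process X_t = eps_t + sum_i theta_i eps_{t-i} with
Var(eps_t) = sigma^2, the variance is
  gamma(0) = sigma^2 * (1 + sum_i theta_i^2).
  sum_i theta_i^2 = (0.767)^2 + (0.759)^2 + (0.779)^2 = 0.588289 + 0.576081 + 0.606841 = 1.771211.
  gamma(0) = 2 * (1 + 1.771211) = 2 * 2.771211 = 5.542422, which rounds to 5.5424.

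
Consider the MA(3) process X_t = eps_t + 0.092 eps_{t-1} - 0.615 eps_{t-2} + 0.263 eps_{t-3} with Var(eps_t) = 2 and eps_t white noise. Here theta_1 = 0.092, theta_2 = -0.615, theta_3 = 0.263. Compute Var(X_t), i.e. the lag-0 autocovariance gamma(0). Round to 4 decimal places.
\gamma(0) = 2.9117

For an MA(q) process X_t = eps_t + sum_i theta_i eps_{t-i} with
Var(eps_t) = sigma^2, the variance is
  gamma(0) = sigma^2 * (1 + sum_i theta_i^2).
  sum_i theta_i^2 = (0.092)^2 + (-0.615)^2 + (0.263)^2 = 0.008464 + 0.378225 + 0.069169 = 0.455858.
  gamma(0) = 2 * (1 + 0.455858) = 2 * 1.455858 = 2.911716, which rounds to 2.9117.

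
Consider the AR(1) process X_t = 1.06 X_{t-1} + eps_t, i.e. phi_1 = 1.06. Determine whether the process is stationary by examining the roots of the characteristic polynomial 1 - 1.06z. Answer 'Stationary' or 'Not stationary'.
\text{Not stationary}

The AR(p) characteristic polynomial is P(z) = 1 - 1.06z.
Stationarity requires all roots to lie outside the unit circle, i.e. |z| > 1 for every root.
This is linear in z: 1 + (-1.06) z = 0  =>  z = -1/(-1.06) = 0.943396,  |z| = 0.943396.
Moduli of all roots: 0.9434.
All moduli strictly greater than 1? No.
Verdict: Not stationary.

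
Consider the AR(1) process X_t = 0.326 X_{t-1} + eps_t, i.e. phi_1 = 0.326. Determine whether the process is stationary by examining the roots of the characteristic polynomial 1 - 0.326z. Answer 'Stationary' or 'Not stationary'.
\text{Stationary}

The AR(p) characteristic polynomial is P(z) = 1 - 0.326z.
Stationarity requires all roots to lie outside the unit circle, i.e. |z| > 1 for every root.
This is linear in z: 1 + (-0.326) z = 0  =>  z = -1/(-0.326) = 3.067485,  |z| = 3.067485.
Moduli of all roots: 3.0675.
All moduli strictly greater than 1? Yes.
Verdict: Stationary.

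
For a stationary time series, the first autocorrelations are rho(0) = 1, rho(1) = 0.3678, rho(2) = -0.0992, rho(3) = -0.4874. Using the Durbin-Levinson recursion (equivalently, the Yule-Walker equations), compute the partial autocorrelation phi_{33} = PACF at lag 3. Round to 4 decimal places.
\phi_{33} = -0.4260

The PACF at lag k is phi_{kk}, the last component of the solution
to the Yule-Walker system G_k phi = r_k where
  (G_k)_{ij} = rho(|i - j|), (r_k)_i = rho(i), i,j = 1..k.
Equivalently, Durbin-Levinson gives phi_{kk} iteratively:
  phi_{11} = rho(1)
  phi_{kk} = [rho(k) - sum_{j=1..k-1} phi_{k-1,j} rho(k-j)]
            / [1 - sum_{j=1..k-1} phi_{k-1,j} rho(j)],
  phi_{k,j} = phi_{k-1,j} - phi_{kk} phi_{k-1,k-j},  j = 1..k-1.
Step k = 1:
  phi_11 = rho(1) = 0.3678.
Step k = 2:
  phi_22 = [rho(2) - phi_11 rho(1)] / [1 - phi_11 rho(1)] = [-0.0992 - (0.3678)(0.3678)] / [1 - (0.3678)(0.3678)]
         = -0.23447684 / 0.86472316 = -0.271158.
  Update: phi_21 = phi_11 - phi_22 phi_11 = 0.3678 - (-0.271158)(0.3678) = 0.467532.
Step k = 3:
  phi_33 = [rho(3) - phi_21 rho(2) - phi_22 rho(1)] / [1 - phi_21 rho(1) - phi_22 rho(2)]
    numerator   = -0.4874 - (0.467532)(-0.0992) - (-0.271158)(0.3678) = -0.34128881
    denominator = 1 - (0.467532)(0.3678) - (-0.271158)(-0.0992) = 0.80114282
  phi_33 = -0.34128881 / 0.80114282 = -0.426.
Therefore phi_{33} = -0.4260.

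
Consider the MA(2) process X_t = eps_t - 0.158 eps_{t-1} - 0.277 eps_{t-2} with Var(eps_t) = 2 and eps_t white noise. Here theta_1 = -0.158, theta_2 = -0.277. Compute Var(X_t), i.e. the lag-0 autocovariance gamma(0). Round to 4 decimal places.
\gamma(0) = 2.2034

For an MA(q) process X_t = eps_t + sum_i theta_i eps_{t-i} with
Var(eps_t) = sigma^2, the variance is
  gamma(0) = sigma^2 * (1 + sum_i theta_i^2).
  sum_i theta_i^2 = (-0.158)^2 + (-0.277)^2 = 0.024964 + 0.076729 = 0.101693.
  gamma(0) = 2 * (1 + 0.101693) = 2 * 1.101693 = 2.203386, which rounds to 2.2034.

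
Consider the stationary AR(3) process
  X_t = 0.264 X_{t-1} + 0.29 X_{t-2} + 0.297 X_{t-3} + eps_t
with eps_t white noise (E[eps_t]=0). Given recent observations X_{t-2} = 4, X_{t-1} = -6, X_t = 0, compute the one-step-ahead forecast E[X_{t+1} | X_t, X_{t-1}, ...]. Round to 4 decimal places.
E[X_{t+1} \mid \mathcal F_t] = -0.5520

For an AR(p) model X_t = c + sum_i phi_i X_{t-i} + eps_t, the
one-step-ahead conditional mean is
  E[X_{t+1} | X_t, ...] = c + sum_i phi_i X_{t+1-i}.
Substitute known values:
  E[X_{t+1} | ...] = (0.264) * (0) + (0.29) * (-6) + (0.297) * (4)
                   = -0.5520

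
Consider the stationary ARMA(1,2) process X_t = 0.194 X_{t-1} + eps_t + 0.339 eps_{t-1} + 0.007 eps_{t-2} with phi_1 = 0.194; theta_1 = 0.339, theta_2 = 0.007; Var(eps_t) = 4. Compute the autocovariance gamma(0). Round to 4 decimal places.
\gamma(0) = 5.1870

Multiply the model equation by X_{t-k} and take expectations. With theta_0 = psi_0 = 1 and psi_j the MA(infinity) weights, this gives
  gamma(k) - sum_i phi_i gamma(k-i) = c_k,
  c_k = sigma^2 * sum_{j=k..q} theta_j psi_{j-k}   (c_k = 0 for k > q),
using gamma(-m) = gamma(m).
psi-weights needed (psi_j = theta_j + sum_i phi_i psi_{j-i}):
  psi_1 = theta_1 + phi_1 = 0.339 + (0.194) = 0.533
  psi_2 = theta_2 + phi_1 psi_1 = 0.007 + (0.194)(0.533) = 0.110402
Right-hand sides:
  c_0 = sigma^2 (1 + theta_1 psi_1 + theta_2 psi_2) = 4 * (1 + (0.339)(0.533) + (0.007)(0.110402)) = 4 * 1.18146 = 4.725839
  c_1 = sigma^2 (theta_1 + theta_2 psi_1) = 4 * (0.339 + (0.007)(0.533)) = 1.370924
  c_2 = sigma^2 theta_2 = 4 * (0.007) = 0.028
Equations for k = 0 and k = 1 (AR order 1):
  gamma(0) = phi_1 gamma(1) + c_0
  gamma(1) = phi_1 gamma(0) + c_1
Substituting the second into the first: gamma(0) (1 - phi_1^2) = c_0 + phi_1 c_1, so
  gamma(0) = (c_0 + phi_1 c_1) / (1 - phi_1^2) = (4.725839 + (0.194)(1.370924)) / (1 - (0.194)^2) = 4.991799 / 0.962364 = 5.187017.
Therefore gamma(0) = 5.1870 (to 4 decimal places).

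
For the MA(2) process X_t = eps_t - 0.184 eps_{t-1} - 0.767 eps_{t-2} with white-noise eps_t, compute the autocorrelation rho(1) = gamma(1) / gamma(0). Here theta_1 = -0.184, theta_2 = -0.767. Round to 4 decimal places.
\rho(1) = -0.0264

For an MA(q) process with theta_0 = 1, the autocovariance is
  gamma(k) = sigma^2 * sum_{i=0..q-k} theta_i * theta_{i+k},
and rho(k) = gamma(k) / gamma(0). Sigma^2 cancels.
  numerator   = (1)*(-0.184) + (-0.184)*(-0.767) = -0.042872.
  denominator = (1)^2 + (-0.184)^2 + (-0.767)^2 = 1.622145.
  rho(1) = -0.042872 / 1.622145 = -0.0264.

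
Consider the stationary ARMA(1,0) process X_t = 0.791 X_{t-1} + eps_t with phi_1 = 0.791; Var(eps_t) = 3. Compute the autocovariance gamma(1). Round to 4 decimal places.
\gamma(1) = 6.3395

Multiply the model equation by X_{t-k} and take expectations. With theta_0 = psi_0 = 1 and psi_j the MA(infinity) weights, this gives
  gamma(k) - sum_i phi_i gamma(k-i) = c_k,
  c_k = sigma^2 * sum_{j=k..q} theta_j psi_{j-k}   (c_k = 0 for k > q),
using gamma(-m) = gamma(m).
Pure AR (q = 0): c_0 = sigma^2 = 3, c_k = 0 for k >= 1.
Equations for k = 0 and k = 1 (AR order 1):
  gamma(0) = phi_1 gamma(1) + c_0
  gamma(1) = phi_1 gamma(0) + c_1
Substituting the second into the first: gamma(0) (1 - phi_1^2) = c_0 + phi_1 c_1, so
  gamma(0) = c_0 / (1 - phi_1^2) = 3 / (1 - (0.791)^2) = 3 / 0.374319 = 8.014554.
  gamma(1) = phi_1 gamma(0) = (0.791)(8.014554) = 6.339513.
Therefore gamma(1) = 6.3395 (to 4 decimal places).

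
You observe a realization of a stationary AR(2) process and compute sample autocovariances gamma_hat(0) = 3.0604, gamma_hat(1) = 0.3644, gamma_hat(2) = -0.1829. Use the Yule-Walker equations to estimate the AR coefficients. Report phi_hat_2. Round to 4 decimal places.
\hat\phi_{2} = -0.0750

The Yule-Walker equations for an AR(p) process read, in matrix form,
  Gamma_p phi = r_p,   with   (Gamma_p)_{ij} = gamma(|i - j|),
                       (r_p)_i = gamma(i),   i,j = 1..p.
Substitute the sample gammas (Toeplitz matrix and right-hand side of size 2):
  Gamma_p = [[3.0604, 0.3644], [0.3644, 3.0604]]
  r_p     = [0.3644, -0.1829]
Written out:
  3.0604 phi_1 + 0.3644 phi_2 = 0.3644
  0.3644 phi_1 + 3.0604 phi_2 = -0.1829
Solve by Cramer's rule:
  det = gamma(0)^2 - gamma(1)^2 = (3.0604)^2 - (0.3644)^2 = 9.36604816 - 0.13278736 = 9.2332608
  phi_hat_1 = [gamma(1) gamma(0) - gamma(1) gamma(2)] / det = [(0.3644)(3.0604) - (0.3644)(-0.1829)] / 9.2332608 = 1.18185852 / 9.2332608 = 0.128
  phi_hat_2 = [gamma(0) gamma(2) - gamma(1)^2] / det = [(3.0604)(-0.1829) - (0.3644)^2] / 9.2332608 = -0.69253452 / 9.2332608 = -0.075
So phi_hat = [0.1280, -0.0750].
Therefore phi_hat_2 = -0.0750.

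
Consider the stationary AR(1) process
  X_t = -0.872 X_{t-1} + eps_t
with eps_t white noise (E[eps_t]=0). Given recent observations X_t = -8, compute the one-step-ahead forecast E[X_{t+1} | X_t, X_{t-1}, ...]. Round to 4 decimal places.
E[X_{t+1} \mid \mathcal F_t] = 6.9760

For an AR(p) model X_t = c + sum_i phi_i X_{t-i} + eps_t, the
one-step-ahead conditional mean is
  E[X_{t+1} | X_t, ...] = c + sum_i phi_i X_{t+1-i}.
Substitute known values:
  E[X_{t+1} | ...] = (-0.872) * (-8)
                   = 6.9760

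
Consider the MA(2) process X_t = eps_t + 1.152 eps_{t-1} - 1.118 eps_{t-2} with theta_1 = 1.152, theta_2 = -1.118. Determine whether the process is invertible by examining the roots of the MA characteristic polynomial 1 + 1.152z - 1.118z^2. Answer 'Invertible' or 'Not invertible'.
\text{Not invertible}

The MA(q) characteristic polynomial is P(z) = 1 + 1.152z - 1.118z^2.
Invertibility requires all roots to lie outside the unit circle, i.e. |z| > 1 for every root.
Set 1 + (1.152) z + (-1.118) z^2 = 0, i.e. a z^2 + b z + c = 0 with a = -1.118, b = 1.152, c = 1.
Discriminant D = b^2 - 4ac = (1.152)^2 - 4*(-1.118)*1 = 1.327104 - (-4.472) = 5.799104.
D >= 0, so the roots are real: z = (-b +/- sqrt(D)) / (2a) = (-1.152 +/- 2.408133) / (-2.236).
  z_1 = (-1.152 + 2.408133) / (-2.236) = -0.5618,   |z_1| = 0.5618.
  z_2 = (-1.152 - 2.408133) / (-2.236) = 1.5922,   |z_2| = 1.5922.
Moduli of all roots: 0.5618, 1.5922.
All moduli strictly greater than 1? No.
Verdict: Not invertible.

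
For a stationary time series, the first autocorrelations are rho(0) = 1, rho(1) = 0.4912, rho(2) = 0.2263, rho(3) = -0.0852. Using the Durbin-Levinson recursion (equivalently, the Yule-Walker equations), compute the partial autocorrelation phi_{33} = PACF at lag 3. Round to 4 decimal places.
\phi_{33} = -0.2490

The PACF at lag k is phi_{kk}, the last component of the solution
to the Yule-Walker system G_k phi = r_k where
  (G_k)_{ij} = rho(|i - j|), (r_k)_i = rho(i), i,j = 1..k.
Equivalently, Durbin-Levinson gives phi_{kk} iteratively:
  phi_{11} = rho(1)
  phi_{kk} = [rho(k) - sum_{j=1..k-1} phi_{k-1,j} rho(k-j)]
            / [1 - sum_{j=1..k-1} phi_{k-1,j} rho(j)],
  phi_{k,j} = phi_{k-1,j} - phi_{kk} phi_{k-1,k-j},  j = 1..k-1.
Step k = 1:
  phi_11 = rho(1) = 0.4912.
Step k = 2:
  phi_22 = [rho(2) - phi_11 rho(1)] / [1 - phi_11 rho(1)] = [0.2263 - (0.4912)(0.4912)] / [1 - (0.4912)(0.4912)]
         = -0.01497744 / 0.75872256 = -0.01974.
  Update: phi_21 = phi_11 - phi_22 phi_11 = 0.4912 - (-0.01974)(0.4912) = 0.500896.
Step k = 3:
  phi_33 = [rho(3) - phi_21 rho(2) - phi_22 rho(1)] / [1 - phi_21 rho(1) - phi_22 rho(2)]
    numerator   = -0.0852 - (0.500896)(0.2263) - (-0.01974)(0.4912) = -0.18885641
    denominator = 1 - (0.500896)(0.4912) - (-0.01974)(0.2263) = 0.7584269
  phi_33 = -0.18885641 / 0.7584269 = -0.249.
Therefore phi_{33} = -0.2490.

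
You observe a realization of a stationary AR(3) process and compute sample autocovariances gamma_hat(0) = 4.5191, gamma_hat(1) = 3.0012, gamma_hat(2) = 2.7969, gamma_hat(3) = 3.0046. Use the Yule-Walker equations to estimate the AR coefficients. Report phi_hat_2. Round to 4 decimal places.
\hat\phi_{2} = 0.1620

The Yule-Walker equations for an AR(p) process read, in matrix form,
  Gamma_p phi = r_p,   with   (Gamma_p)_{ij} = gamma(|i - j|),
                       (r_p)_i = gamma(i),   i,j = 1..p.
Substitute the sample gammas (Toeplitz matrix and right-hand side of size 3):
  Gamma_p = [[4.5191, 3.0012, 2.7969], [3.0012, 4.5191, 3.0012], [2.7969, 3.0012, 4.5191]]
  r_p     = [3.0012, 2.7969, 3.0046]
Written out (R1..R3):
  (R1) 4.5191 phi_1 + 3.0012 phi_2 + 2.7969 phi_3 = 3.0012
  (R2) 3.0012 phi_1 + 4.5191 phi_2 + 3.0012 phi_3 = 2.7969
  (R3) 2.7969 phi_1 + 3.0012 phi_2 + 4.5191 phi_3 = 3.0046
Gaussian elimination:
  R2 <- R2 - (3.0012/4.5191) R1 = R2 - (0.664115) R1:  2.525959 phi_2 + 1.143738 phi_3 = 0.803759
  R3 <- R3 - (2.7969/4.5191) R1 = R3 - (0.618906) R1:  1.143738 phi_2 + 2.788081 phi_3 = 1.147138
  R3 <- R3 - (1.143738/2.525959) R2 = R3 - (0.452794) R2:  2.270203 phi_3 = 0.783201
Back-substitution:
  phi_hat_3 = 0.783201 / 2.270203 = 0.344992
  phi_hat_2 = (0.803759 - (1.143738)(0.344992)) / 2.525959 = 0.16199
  phi_hat_1 = (3.0012 - (3.0012)(0.16199) - (2.7969)(0.344992)) / 4.5191 = 0.343017
So phi_hat = [0.3430, 0.1620, 0.3450].
Therefore phi_hat_2 = 0.1620.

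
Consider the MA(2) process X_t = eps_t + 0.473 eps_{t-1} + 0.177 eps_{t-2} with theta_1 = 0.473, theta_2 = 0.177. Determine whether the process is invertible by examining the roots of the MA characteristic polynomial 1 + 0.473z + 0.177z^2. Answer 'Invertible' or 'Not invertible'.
\text{Invertible}

The MA(q) characteristic polynomial is P(z) = 1 + 0.473z + 0.177z^2.
Invertibility requires all roots to lie outside the unit circle, i.e. |z| > 1 for every root.
Set 1 + (0.473) z + (0.177) z^2 = 0, i.e. a z^2 + b z + c = 0 with a = 0.177, b = 0.473, c = 1.
Discriminant D = b^2 - 4ac = (0.473)^2 - 4*(0.177)*1 = 0.223729 - (0.708) = -0.484271.
D < 0, so the roots are the complex-conjugate pair z = (-b +/- i sqrt(-D)) / (2a) = -1.3362 +/- 1.9658i.
For a conjugate pair |z|^2 = z * conj(z) = (product of roots) = c/a = 1/(0.177) = 5.649718, so |z| = sqrt(5.649718) = 2.3769 for both roots.
Moduli of all roots: 2.3769, 2.3769.
All moduli strictly greater than 1? Yes.
Verdict: Invertible.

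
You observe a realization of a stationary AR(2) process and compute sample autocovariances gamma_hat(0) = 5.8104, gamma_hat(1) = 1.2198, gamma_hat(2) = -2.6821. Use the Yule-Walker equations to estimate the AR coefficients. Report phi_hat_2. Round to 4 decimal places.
\hat\phi_{2} = -0.5290

The Yule-Walker equations for an AR(p) process read, in matrix form,
  Gamma_p phi = r_p,   with   (Gamma_p)_{ij} = gamma(|i - j|),
                       (r_p)_i = gamma(i),   i,j = 1..p.
Substitute the sample gammas (Toeplitz matrix and right-hand side of size 2):
  Gamma_p = [[5.8104, 1.2198], [1.2198, 5.8104]]
  r_p     = [1.2198, -2.6821]
Written out:
  5.8104 phi_1 + 1.2198 phi_2 = 1.2198
  1.2198 phi_1 + 5.8104 phi_2 = -2.6821
Solve by Cramer's rule:
  det = gamma(0)^2 - gamma(1)^2 = (5.8104)^2 - (1.2198)^2 = 33.76074816 - 1.48791204 = 32.27283612
  phi_hat_1 = [gamma(1) gamma(0) - gamma(1) gamma(2)] / det = [(1.2198)(5.8104) - (1.2198)(-2.6821)] / 32.27283612 = 10.3591515 / 32.27283612 = 0.321
  phi_hat_2 = [gamma(0) gamma(2) - gamma(1)^2] / det = [(5.8104)(-2.6821) - (1.2198)^2] / 32.27283612 = -17.07198588 / 32.27283612 = -0.529
So phi_hat = [0.3210, -0.5290].
Therefore phi_hat_2 = -0.5290.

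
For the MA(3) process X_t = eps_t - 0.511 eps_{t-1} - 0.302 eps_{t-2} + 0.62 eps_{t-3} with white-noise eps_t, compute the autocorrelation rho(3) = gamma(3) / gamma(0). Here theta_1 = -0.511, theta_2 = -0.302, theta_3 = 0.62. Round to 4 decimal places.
\rho(3) = 0.3570

For an MA(q) process with theta_0 = 1, the autocovariance is
  gamma(k) = sigma^2 * sum_{i=0..q-k} theta_i * theta_{i+k},
and rho(k) = gamma(k) / gamma(0). Sigma^2 cancels.
  numerator   = (1)*(0.62) = 0.62.
  denominator = (1)^2 + (-0.511)^2 + (-0.302)^2 + (0.62)^2 = 1.736725.
  rho(3) = 0.62 / 1.736725 = 0.3570.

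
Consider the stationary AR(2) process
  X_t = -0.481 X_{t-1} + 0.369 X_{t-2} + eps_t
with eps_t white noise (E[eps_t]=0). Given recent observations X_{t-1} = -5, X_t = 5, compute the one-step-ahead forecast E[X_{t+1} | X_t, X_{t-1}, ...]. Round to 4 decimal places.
E[X_{t+1} \mid \mathcal F_t] = -4.2500

For an AR(p) model X_t = c + sum_i phi_i X_{t-i} + eps_t, the
one-step-ahead conditional mean is
  E[X_{t+1} | X_t, ...] = c + sum_i phi_i X_{t+1-i}.
Substitute known values:
  E[X_{t+1} | ...] = (-0.481) * (5) + (0.369) * (-5)
                   = -4.2500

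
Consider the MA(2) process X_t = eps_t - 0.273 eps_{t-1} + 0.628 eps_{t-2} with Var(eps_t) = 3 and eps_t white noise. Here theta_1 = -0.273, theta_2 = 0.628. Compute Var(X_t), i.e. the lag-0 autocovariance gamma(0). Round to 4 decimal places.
\gamma(0) = 4.4067

For an MA(q) process X_t = eps_t + sum_i theta_i eps_{t-i} with
Var(eps_t) = sigma^2, the variance is
  gamma(0) = sigma^2 * (1 + sum_i theta_i^2).
  sum_i theta_i^2 = (-0.273)^2 + (0.628)^2 = 0.074529 + 0.394384 = 0.468913.
  gamma(0) = 3 * (1 + 0.468913) = 3 * 1.468913 = 4.406739, which rounds to 4.4067.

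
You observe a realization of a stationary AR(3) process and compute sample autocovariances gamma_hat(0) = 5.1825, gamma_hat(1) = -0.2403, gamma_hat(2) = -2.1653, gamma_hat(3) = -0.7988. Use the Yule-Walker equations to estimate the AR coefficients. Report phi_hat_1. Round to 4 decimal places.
\hat\phi_{1} = -0.1690

The Yule-Walker equations for an AR(p) process read, in matrix form,
  Gamma_p phi = r_p,   with   (Gamma_p)_{ij} = gamma(|i - j|),
                       (r_p)_i = gamma(i),   i,j = 1..p.
Substitute the sample gammas (Toeplitz matrix and right-hand side of size 3):
  Gamma_p = [[5.1825, -0.2403, -2.1653], [-0.2403, 5.1825, -0.2403], [-2.1653, -0.2403, 5.1825]]
  r_p     = [-0.2403, -2.1653, -0.7988]
Written out (R1..R3):
  (R1) 5.1825 phi_1 - 0.2403 phi_2 - 2.1653 phi_3 = -0.2403
  (R2) -0.2403 phi_1 + 5.1825 phi_2 - 0.2403 phi_3 = -2.1653
  (R3) -2.1653 phi_1 - 0.2403 phi_2 + 5.1825 phi_3 = -0.7988
Gaussian elimination:
  R2 <- R2 - (-0.2403/5.1825) R1 = R2 - (-0.046368) R1:  5.171358 phi_2 - 0.3407 phi_3 = -2.176442
  R3 <- R3 - (-2.1653/5.1825) R1 = R3 - (-0.41781) R1:  -0.3407 phi_2 + 4.277816 phi_3 = -0.8992
  R3 <- R3 - (-0.3407/5.171358) R2 = R3 - (-0.065882) R2:  4.25537 phi_3 = -1.042588
Back-substitution:
  phi_hat_3 = -1.042588 / 4.25537 = -0.245005
  phi_hat_2 = (-2.176442 - (-0.3407)(-0.245005)) / 5.171358 = -0.437006
  phi_hat_1 = (-0.2403 - (-0.2403)(-0.437006) - (-2.1653)(-0.245005)) / 5.1825 = -0.168996
So phi_hat = [-0.1690, -0.4370, -0.2450].
Therefore phi_hat_1 = -0.1690.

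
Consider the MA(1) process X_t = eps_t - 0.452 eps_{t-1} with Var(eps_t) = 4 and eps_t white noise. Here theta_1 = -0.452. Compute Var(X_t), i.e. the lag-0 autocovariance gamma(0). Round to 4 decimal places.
\gamma(0) = 4.8172

For an MA(q) process X_t = eps_t + sum_i theta_i eps_{t-i} with
Var(eps_t) = sigma^2, the variance is
  gamma(0) = sigma^2 * (1 + sum_i theta_i^2).
  sum_i theta_i^2 = (-0.452)^2 = 0.204304.
  gamma(0) = 4 * (1 + 0.204304) = 4 * 1.204304 = 4.817216, which rounds to 4.8172.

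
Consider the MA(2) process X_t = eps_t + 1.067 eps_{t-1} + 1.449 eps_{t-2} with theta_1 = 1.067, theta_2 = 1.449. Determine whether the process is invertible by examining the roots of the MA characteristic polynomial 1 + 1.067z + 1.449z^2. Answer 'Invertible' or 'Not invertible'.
\text{Not invertible}

The MA(q) characteristic polynomial is P(z) = 1 + 1.067z + 1.449z^2.
Invertibility requires all roots to lie outside the unit circle, i.e. |z| > 1 for every root.
Set 1 + (1.067) z + (1.449) z^2 = 0, i.e. a z^2 + b z + c = 0 with a = 1.449, b = 1.067, c = 1.
Discriminant D = b^2 - 4ac = (1.067)^2 - 4*(1.449)*1 = 1.138489 - (5.796) = -4.657511.
D < 0, so the roots are the complex-conjugate pair z = (-b +/- i sqrt(-D)) / (2a) = -0.3682 +/- 0.7447i.
For a conjugate pair |z|^2 = z * conj(z) = (product of roots) = c/a = 1/(1.449) = 0.690131, so |z| = sqrt(0.690131) = 0.8307 for both roots.
Moduli of all roots: 0.8307, 0.8307.
All moduli strictly greater than 1? No.
Verdict: Not invertible.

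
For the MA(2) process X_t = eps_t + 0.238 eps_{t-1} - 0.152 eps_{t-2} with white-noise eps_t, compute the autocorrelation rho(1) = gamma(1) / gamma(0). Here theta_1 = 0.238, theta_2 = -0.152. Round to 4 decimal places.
\rho(1) = 0.1869

For an MA(q) process with theta_0 = 1, the autocovariance is
  gamma(k) = sigma^2 * sum_{i=0..q-k} theta_i * theta_{i+k},
and rho(k) = gamma(k) / gamma(0). Sigma^2 cancels.
  numerator   = (1)*(0.238) + (0.238)*(-0.152) = 0.201824.
  denominator = (1)^2 + (0.238)^2 + (-0.152)^2 = 1.079748.
  rho(1) = 0.201824 / 1.079748 = 0.1869.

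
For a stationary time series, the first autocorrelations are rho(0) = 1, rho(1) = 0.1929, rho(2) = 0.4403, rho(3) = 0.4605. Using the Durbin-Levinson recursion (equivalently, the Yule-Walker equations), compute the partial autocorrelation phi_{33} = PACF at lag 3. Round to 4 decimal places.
\phi_{33} = 0.4161

The PACF at lag k is phi_{kk}, the last component of the solution
to the Yule-Walker system G_k phi = r_k where
  (G_k)_{ij} = rho(|i - j|), (r_k)_i = rho(i), i,j = 1..k.
Equivalently, Durbin-Levinson gives phi_{kk} iteratively:
  phi_{11} = rho(1)
  phi_{kk} = [rho(k) - sum_{j=1..k-1} phi_{k-1,j} rho(k-j)]
            / [1 - sum_{j=1..k-1} phi_{k-1,j} rho(j)],
  phi_{k,j} = phi_{k-1,j} - phi_{kk} phi_{k-1,k-j},  j = 1..k-1.
Step k = 1:
  phi_11 = rho(1) = 0.1929.
Step k = 2:
  phi_22 = [rho(2) - phi_11 rho(1)] / [1 - phi_11 rho(1)] = [0.4403 - (0.1929)(0.1929)] / [1 - (0.1929)(0.1929)]
         = 0.40308959 / 0.96278959 = 0.418668.
  Update: phi_21 = phi_11 - phi_22 phi_11 = 0.1929 - (0.418668)(0.1929) = 0.112139.
Step k = 3:
  phi_33 = [rho(3) - phi_21 rho(2) - phi_22 rho(1)] / [1 - phi_21 rho(1) - phi_22 rho(2)]
    numerator   = 0.4605 - (0.112139)(0.4403) - (0.418668)(0.1929) = 0.33036412
    denominator = 1 - (0.112139)(0.1929) - (0.418668)(0.4403) = 0.79402871
  phi_33 = 0.33036412 / 0.79402871 = 0.4161.
Therefore phi_{33} = 0.4161.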